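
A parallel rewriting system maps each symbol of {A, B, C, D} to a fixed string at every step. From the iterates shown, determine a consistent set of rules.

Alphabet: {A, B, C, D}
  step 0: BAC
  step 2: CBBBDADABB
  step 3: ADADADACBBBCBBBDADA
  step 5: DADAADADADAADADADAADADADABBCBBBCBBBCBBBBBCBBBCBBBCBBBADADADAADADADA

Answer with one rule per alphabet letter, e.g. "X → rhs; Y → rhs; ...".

  step 2 ⇒ step 3: CBBBDADABB ⇒ A·DA·DA·DA·CB·BB·CB·BB·DA·DA
    A ↦ BB
    B ↦ DA
    C ↦ A
    D ↦ CB

A->BB, B->DA, C->A, D->CB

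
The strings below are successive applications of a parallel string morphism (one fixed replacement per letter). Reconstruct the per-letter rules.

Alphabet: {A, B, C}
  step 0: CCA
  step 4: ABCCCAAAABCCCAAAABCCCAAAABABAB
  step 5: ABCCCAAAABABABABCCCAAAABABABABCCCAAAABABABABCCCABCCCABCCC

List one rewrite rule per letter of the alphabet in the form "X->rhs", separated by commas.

A->AB, B->CCC, C->A

  step 4 ⇒ step 5: ABCCCAAAABCCCAAAABCCCAAAABABAB ⇒ AB·CCC·A·A·A·AB·AB·AB·AB·CCC·A·A·A·AB·AB·AB·AB·CCC·A·A·A·AB·AB·AB·AB·CCC·AB·CCC·AB·CCC
    A ↦ AB
    B ↦ CCC
    C ↦ A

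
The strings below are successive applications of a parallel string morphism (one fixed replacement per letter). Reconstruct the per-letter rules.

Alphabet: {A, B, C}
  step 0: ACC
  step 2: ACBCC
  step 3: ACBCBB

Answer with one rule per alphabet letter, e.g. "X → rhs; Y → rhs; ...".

  step 2 ⇒ step 3: ACBCC ⇒ AC·B·C·B·B
    A ↦ AC
    B ↦ C
    C ↦ B

A->AC, B->C, C->B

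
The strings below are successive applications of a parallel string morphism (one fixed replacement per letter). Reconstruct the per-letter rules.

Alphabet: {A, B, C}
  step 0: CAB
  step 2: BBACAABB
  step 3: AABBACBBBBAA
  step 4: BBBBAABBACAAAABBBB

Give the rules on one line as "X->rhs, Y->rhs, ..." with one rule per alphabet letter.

  step 3 ⇒ step 4: AABBACBBBBAA ⇒ BB·BB·A·A·BB·AC·A·A·A·A·BB·BB
    A ↦ BB
    B ↦ A
    C ↦ AC

A->BB, B->A, C->AC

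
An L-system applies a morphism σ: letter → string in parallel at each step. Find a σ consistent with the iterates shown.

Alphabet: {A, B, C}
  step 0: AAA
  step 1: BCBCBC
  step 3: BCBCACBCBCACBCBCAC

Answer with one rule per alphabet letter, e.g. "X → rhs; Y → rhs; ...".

A->BC, B->A, C->AC

  step 0 ⇒ step 1: AAA ⇒ BC·BC·BC
    A ↦ BC
    B ↦ A  (constrained at step 1)
    C ↦ AC  (constrained at step 1)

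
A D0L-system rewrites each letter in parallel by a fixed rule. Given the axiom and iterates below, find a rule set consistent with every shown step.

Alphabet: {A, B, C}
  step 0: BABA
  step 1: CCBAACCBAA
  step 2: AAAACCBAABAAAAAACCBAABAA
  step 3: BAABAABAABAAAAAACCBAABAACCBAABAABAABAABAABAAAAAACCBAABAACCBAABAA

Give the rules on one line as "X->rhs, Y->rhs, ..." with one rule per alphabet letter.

  step 2 ⇒ step 3: AAAACCBAABAAAAAACCBAABAA ⇒ BAA·BAA·BAA·BAA·AA·AA·CC·BAA·BAA·CC·BAA·BAA·BAA·BAA·BAA·BAA·AA·AA·CC·BAA·BAA·CC·BAA·BAA
    A ↦ BAA
    B ↦ CC
    C ↦ AA

A->BAA, B->CC, C->AA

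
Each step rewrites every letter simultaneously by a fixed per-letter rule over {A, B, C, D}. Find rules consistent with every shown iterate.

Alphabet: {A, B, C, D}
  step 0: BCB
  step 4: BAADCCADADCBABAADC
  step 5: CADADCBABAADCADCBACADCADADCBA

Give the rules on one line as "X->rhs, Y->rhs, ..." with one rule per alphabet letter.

A->AD, B->C, C->BA, D->C

  step 4 ⇒ step 5: BAADCCADADCBABAADC ⇒ C·AD·AD·C·BA·BA·AD·C·AD·C·BA·C·AD·C·AD·AD·C·BA
    A ↦ AD
    B ↦ C
    C ↦ BA
    D ↦ C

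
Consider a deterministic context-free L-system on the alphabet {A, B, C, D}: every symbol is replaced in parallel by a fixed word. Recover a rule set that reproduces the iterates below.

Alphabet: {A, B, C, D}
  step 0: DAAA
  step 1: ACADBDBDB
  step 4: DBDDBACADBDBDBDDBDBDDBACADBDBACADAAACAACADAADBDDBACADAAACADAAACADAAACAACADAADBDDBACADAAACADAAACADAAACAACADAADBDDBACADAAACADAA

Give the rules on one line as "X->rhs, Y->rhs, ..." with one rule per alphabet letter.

  step 0 ⇒ step 1: DAAA ⇒ ACA·DB·DB·DB
    A ↦ DB
    D ↦ ACA
    B ↦ DAA  (constrained at step 1)
    C ↦ D  (constrained at step 1)

A->DB, B->DAA, C->D, D->ACA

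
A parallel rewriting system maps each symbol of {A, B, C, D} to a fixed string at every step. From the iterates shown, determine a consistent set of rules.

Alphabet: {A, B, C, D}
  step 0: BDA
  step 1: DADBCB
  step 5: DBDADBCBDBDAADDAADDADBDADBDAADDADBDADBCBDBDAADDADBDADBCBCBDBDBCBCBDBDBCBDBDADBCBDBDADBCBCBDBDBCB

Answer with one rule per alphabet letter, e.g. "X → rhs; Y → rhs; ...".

A->CB, B->DA, C->AD, D->DB

  step 0 ⇒ step 1: BDA ⇒ DA·DB·CB
    A ↦ CB
    B ↦ DA
    D ↦ DB
    C ↦ AD  (constrained at step 1)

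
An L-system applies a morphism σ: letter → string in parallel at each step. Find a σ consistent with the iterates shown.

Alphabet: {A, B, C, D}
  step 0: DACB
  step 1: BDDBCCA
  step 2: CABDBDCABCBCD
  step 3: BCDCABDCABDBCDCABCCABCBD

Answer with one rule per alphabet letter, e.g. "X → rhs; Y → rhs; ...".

  step 2 ⇒ step 3: CABDBDCABCBCD ⇒ BC·D·CA·BD·CA·BD·BC·D·CA·BC·CA·BC·BD
    A ↦ D
    B ↦ CA
    C ↦ BC
    D ↦ BD

A->D, B->CA, C->BC, D->BD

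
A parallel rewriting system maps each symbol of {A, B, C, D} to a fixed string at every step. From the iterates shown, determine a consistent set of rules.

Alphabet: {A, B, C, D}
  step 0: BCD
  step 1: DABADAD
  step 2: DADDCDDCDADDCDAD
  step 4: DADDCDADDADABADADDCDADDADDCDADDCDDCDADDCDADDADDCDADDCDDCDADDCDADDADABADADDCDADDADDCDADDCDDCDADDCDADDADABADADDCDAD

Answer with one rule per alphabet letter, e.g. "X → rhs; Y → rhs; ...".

  step 1 ⇒ step 2: DABADAD ⇒ DAD·DC·D·DC·DAD·DC·DAD
    A ↦ DC
    B ↦ D
    D ↦ DAD
  step 0 ⇒ step 1: BCD ⇒ D·ABA·DAD
    C ↦ ABA

A->DC, B->D, C->ABA, D->DAD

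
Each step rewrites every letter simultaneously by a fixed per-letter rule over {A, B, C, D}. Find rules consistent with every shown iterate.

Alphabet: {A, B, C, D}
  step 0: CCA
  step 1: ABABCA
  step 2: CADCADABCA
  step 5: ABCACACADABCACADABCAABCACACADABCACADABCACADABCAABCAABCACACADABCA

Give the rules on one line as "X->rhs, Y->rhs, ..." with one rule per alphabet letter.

A->CA, B->D, C->AB, D->CA

  step 1 ⇒ step 2: ABABCA ⇒ CA·D·CA·D·AB·CA
    A ↦ CA
    B ↦ D
    C ↦ AB
    D ↦ CA  (constrained at step 2)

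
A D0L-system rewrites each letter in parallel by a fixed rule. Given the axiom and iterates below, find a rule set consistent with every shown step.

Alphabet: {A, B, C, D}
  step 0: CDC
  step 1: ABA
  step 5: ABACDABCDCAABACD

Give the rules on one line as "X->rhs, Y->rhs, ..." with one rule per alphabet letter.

  step 0 ⇒ step 1: CDC ⇒ A·B·A
    C ↦ A
    D ↦ B
    A ↦ CD  (constrained at step 1)
    B ↦ CA  (constrained at step 1)

A->CD, B->CA, C->A, D->B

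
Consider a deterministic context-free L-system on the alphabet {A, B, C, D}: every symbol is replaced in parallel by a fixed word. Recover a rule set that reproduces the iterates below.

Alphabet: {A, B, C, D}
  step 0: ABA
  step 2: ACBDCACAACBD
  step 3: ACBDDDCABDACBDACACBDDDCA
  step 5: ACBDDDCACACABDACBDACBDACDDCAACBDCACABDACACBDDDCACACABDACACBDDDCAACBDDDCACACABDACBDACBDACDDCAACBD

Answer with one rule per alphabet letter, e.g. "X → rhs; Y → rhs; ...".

A->AC, B->DD, C->BD, D->CA

  step 2 ⇒ step 3: ACBDCACAACBD ⇒ AC·BD·DD·CA·BD·AC·BD·AC·AC·BD·DD·CA
    A ↦ AC
    B ↦ DD
    C ↦ BD
    D ↦ CA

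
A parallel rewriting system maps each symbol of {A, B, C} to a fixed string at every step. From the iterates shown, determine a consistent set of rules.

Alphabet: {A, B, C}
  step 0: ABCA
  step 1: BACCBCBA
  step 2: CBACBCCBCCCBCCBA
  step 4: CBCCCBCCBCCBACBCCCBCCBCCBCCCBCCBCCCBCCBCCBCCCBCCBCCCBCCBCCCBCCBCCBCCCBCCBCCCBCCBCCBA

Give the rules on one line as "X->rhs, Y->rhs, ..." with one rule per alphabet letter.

  step 1 ⇒ step 2: BACCBCBA ⇒ C·BA·CBC·CBC·C·CBC·C·BA
    A ↦ BA
    B ↦ C
    C ↦ CBC

A->BA, B->C, C->CBC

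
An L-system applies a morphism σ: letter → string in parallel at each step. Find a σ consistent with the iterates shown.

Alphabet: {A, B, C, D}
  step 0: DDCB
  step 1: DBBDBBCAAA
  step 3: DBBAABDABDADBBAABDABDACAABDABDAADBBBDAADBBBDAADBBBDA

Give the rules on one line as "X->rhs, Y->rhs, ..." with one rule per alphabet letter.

A->BDA, B->A, C->CAA, D->DBB

  step 0 ⇒ step 1: DDCB ⇒ DBB·DBB·CAA·A
    B ↦ A
    C ↦ CAA
    D ↦ DBB
    A ↦ BDA  (constrained at step 1)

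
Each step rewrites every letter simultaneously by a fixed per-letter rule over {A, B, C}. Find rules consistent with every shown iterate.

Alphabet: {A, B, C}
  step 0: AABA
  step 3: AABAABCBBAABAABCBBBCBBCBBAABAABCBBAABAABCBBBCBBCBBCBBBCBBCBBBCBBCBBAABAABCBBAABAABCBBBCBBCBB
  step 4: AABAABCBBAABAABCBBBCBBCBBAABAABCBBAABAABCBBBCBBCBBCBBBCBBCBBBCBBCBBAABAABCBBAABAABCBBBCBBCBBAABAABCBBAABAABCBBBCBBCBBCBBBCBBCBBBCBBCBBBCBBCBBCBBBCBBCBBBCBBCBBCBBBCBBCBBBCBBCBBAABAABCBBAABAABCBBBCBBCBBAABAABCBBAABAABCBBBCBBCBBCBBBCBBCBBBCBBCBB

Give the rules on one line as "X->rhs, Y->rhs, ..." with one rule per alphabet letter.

  step 3 ⇒ step 4: AABAABCBBAABAABCBBBCBBCBBAABAABCBBAABAABCBBBCBBCBBCBBBCBBCBBBCBBCBBAABAABCBBAABAABCBBBCBBCBB ⇒ AAB·AAB·CBB·AAB·AAB·CBB·B·CBB·CBB·AAB·AAB·CBB·AAB·AAB·CBB·B·CBB·CBB·CBB·B·CBB·CBB·B·CBB·CBB·AAB·AAB·CBB·AAB·AAB·CBB·B·CBB·CBB·AAB·AAB·CBB·AAB·AAB·CBB·B·CBB·CBB·CBB·B·CBB·CBB·B·CBB·CBB·B·CBB·CBB·CBB·B·CBB·CBB·B·CBB·CBB·CBB·B·CBB·CBB·B·CBB·CBB·AAB·AAB·CBB·AAB·AAB·CBB·B·CBB·CBB·AAB·AAB·CBB·AAB·AAB·CBB·B·CBB·CBB·CBB·B·CBB·CBB·B·CBB·CBB
    A ↦ AAB
    B ↦ CBB
    C ↦ B

A->AAB, B->CBB, C->B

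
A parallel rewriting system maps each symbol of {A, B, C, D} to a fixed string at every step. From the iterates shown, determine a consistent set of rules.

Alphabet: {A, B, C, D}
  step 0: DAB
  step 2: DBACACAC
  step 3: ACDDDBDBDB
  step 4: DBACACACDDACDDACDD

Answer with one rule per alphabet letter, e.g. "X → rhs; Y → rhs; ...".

  step 3 ⇒ step 4: ACDDDBDBDB ⇒ D·B·AC·AC·AC·DD·AC·DD·AC·DD
    A ↦ D
    B ↦ DD
    C ↦ B
    D ↦ AC

A->D, B->DD, C->B, D->AC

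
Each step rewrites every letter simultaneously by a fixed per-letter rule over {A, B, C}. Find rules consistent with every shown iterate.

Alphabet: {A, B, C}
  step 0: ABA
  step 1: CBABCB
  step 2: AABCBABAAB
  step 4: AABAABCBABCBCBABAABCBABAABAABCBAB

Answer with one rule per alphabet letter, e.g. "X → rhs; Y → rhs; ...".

  step 1 ⇒ step 2: CBABCB ⇒ A·AB·CB·AB·A·AB
    A ↦ CB
    B ↦ AB
    C ↦ A

A->CB, B->AB, C->A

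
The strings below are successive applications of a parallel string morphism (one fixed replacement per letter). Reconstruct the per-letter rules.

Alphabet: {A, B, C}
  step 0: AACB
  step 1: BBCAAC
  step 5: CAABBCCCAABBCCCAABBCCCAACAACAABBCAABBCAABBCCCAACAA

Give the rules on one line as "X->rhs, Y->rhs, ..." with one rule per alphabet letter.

A->B, B->C, C->CAA

  step 0 ⇒ step 1: AACB ⇒ B·B·CAA·C
    A ↦ B
    B ↦ C
    C ↦ CAA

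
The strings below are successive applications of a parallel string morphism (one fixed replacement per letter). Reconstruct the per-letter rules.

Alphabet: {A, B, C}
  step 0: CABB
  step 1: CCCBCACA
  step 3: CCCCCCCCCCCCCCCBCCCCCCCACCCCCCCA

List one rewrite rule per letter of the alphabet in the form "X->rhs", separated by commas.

A->CB, B->CA, C->CC

  step 0 ⇒ step 1: CABB ⇒ CC·CB·CA·CA
    A ↦ CB
    B ↦ CA
    C ↦ CC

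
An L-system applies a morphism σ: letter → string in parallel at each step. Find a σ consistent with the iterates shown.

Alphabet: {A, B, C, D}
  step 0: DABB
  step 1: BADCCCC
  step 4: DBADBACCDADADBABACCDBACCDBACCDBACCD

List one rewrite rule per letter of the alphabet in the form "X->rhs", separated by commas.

  step 0 ⇒ step 1: DABB ⇒ BA·D·CC·CC
    A ↦ D
    B ↦ CC
    D ↦ BA
    C ↦ AD  (constrained at step 1)

A->D, B->CC, C->AD, D->BA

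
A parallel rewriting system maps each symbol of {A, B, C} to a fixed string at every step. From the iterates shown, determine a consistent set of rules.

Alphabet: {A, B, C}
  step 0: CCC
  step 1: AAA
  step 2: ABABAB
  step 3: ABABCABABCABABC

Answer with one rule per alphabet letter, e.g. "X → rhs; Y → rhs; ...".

  step 2 ⇒ step 3: ABABAB ⇒ AB·ABC·AB·ABC·AB·ABC
    A ↦ AB
    B ↦ ABC
  step 0 ⇒ step 1: CCC ⇒ A·A·A
    C ↦ A

A->AB, B->ABC, C->A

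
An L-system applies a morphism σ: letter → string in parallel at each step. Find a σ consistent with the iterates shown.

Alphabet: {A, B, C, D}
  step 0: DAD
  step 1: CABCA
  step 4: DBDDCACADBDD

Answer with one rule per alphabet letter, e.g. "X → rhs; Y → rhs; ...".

A->B, B->CC, C->D, D->CA

  step 0 ⇒ step 1: DAD ⇒ CA·B·CA
    A ↦ B
    D ↦ CA
    B ↦ CC  (constrained at step 1)
    C ↦ D  (constrained at step 1)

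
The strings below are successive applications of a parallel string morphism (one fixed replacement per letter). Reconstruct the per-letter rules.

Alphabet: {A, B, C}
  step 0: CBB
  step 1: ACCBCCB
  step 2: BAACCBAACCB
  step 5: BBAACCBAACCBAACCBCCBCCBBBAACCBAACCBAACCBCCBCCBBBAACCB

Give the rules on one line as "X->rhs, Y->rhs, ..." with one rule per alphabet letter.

A->B, B->CCB, C->A

  step 1 ⇒ step 2: ACCBCCB ⇒ B·A·A·CCB·A·A·CCB
    A ↦ B
    B ↦ CCB
    C ↦ A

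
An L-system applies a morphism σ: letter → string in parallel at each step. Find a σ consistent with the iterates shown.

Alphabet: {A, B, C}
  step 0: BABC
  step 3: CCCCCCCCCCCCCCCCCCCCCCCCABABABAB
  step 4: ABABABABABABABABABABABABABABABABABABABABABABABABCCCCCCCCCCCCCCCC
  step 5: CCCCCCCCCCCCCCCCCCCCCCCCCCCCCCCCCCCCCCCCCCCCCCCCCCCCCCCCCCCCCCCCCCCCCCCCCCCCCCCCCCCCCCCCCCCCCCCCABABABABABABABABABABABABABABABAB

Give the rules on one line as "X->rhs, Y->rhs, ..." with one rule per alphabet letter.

A->CC, B->CC, C->AB

  step 4 ⇒ step 5: ABABABABABABABABABABABABABABABABABABABABABABABABCCCCCCCCCCCCCCCC ⇒ CC·CC·CC·CC·CC·CC·CC·CC·CC·CC·CC·CC·CC·CC·CC·CC·CC·CC·CC·CC·CC·CC·CC·CC·CC·CC·CC·CC·CC·CC·CC·CC·CC·CC·CC·CC·CC·CC·CC·CC·CC·CC·CC·CC·CC·CC·CC·CC·AB·AB·AB·AB·AB·AB·AB·AB·AB·AB·AB·AB·AB·AB·AB·AB
    A ↦ CC
    B ↦ CC
    C ↦ AB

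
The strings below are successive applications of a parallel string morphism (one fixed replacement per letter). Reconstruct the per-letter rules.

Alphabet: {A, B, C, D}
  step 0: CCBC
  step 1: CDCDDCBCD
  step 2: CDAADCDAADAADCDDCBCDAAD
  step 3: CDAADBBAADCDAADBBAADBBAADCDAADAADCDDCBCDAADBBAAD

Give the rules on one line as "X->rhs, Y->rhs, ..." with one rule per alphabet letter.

  step 2 ⇒ step 3: CDAADCDAADAADCDDCBCDAAD ⇒ CD·AAD·B·B·AAD·CD·AAD·B·B·AAD·B·B·AAD·CD·AAD·AAD·CD·DCB·CD·AAD·B·B·AAD
    A ↦ B
    B ↦ DCB
    C ↦ CD
    D ↦ AAD

A->B, B->DCB, C->CD, D->AAD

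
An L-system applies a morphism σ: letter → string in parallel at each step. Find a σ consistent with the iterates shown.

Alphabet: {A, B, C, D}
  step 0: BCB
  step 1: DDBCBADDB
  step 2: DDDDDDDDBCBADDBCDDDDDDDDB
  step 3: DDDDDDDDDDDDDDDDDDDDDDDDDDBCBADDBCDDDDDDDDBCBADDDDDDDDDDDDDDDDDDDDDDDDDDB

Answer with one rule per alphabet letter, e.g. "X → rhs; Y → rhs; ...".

  step 2 ⇒ step 3: DDDDDDDDBCBADDBCDDDDDDDDB ⇒ DDD·DDD·DDD·DDD·DDD·DDD·DDD·DDD·DDB·CBA·DDB·C·DDD·DDD·DDB·CBA·DDD·DDD·DDD·DDD·DDD·DDD·DDD·DDD·DDB
    A ↦ C
    B ↦ DDB
    C ↦ CBA
    D ↦ DDD

A->C, B->DDB, C->CBA, D->DDD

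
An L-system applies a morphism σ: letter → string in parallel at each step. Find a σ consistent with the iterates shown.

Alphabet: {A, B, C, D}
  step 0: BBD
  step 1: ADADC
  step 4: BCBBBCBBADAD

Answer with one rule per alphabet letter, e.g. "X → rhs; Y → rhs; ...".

A->B, B->AD, C->AA, D->C

  step 0 ⇒ step 1: BBD ⇒ AD·AD·C
    B ↦ AD
    D ↦ C
    A ↦ B  (constrained at step 1)
    C ↦ AA  (constrained at step 1)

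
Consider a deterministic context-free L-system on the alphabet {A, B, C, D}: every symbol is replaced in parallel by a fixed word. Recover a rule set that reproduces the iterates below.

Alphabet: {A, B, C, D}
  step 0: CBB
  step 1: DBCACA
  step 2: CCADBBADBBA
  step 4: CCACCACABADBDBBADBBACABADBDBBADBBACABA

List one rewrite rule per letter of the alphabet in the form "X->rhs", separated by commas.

  step 1 ⇒ step 2: DBCACA ⇒ C·CA·DB·BA·DB·BA
    A ↦ BA
    B ↦ CA
    C ↦ DB
    D ↦ C

A->BA, B->CA, C->DB, D->C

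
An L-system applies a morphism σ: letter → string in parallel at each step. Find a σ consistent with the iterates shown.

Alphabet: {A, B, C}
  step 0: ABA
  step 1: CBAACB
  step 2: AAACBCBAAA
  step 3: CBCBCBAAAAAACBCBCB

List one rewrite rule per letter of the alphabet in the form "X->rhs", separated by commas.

  step 2 ⇒ step 3: AAACBCBAAA ⇒ CB·CB·CB·A·AA·A·AA·CB·CB·CB
    A ↦ CB
    B ↦ AA
    C ↦ A

A->CB, B->AA, C->A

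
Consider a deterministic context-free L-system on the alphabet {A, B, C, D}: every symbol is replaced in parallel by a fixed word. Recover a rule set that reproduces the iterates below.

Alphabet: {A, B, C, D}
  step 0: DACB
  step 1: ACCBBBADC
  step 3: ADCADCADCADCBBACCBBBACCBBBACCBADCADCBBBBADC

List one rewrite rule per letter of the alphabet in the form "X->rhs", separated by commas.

  step 0 ⇒ step 1: DACB ⇒ ACC·BB·B·ADC
    A ↦ BB
    B ↦ ADC
    C ↦ B
    D ↦ ACC

A->BB, B->ADC, C->B, D->ACC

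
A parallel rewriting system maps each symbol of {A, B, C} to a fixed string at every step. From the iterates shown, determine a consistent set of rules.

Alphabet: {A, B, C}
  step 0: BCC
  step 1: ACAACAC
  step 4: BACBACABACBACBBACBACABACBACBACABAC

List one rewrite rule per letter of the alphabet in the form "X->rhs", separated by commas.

A->B, B->ACA, C->AC

  step 0 ⇒ step 1: BCC ⇒ ACA·AC·AC
    B ↦ ACA
    C ↦ AC
    A ↦ B  (constrained at step 1)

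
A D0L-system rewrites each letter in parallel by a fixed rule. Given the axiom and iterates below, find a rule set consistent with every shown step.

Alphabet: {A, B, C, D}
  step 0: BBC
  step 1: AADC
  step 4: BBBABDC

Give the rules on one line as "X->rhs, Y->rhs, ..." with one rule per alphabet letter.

A->B, B->A, C->DC, D->B

  step 0 ⇒ step 1: BBC ⇒ A·A·DC
    B ↦ A
    C ↦ DC
    A ↦ B  (constrained at step 1)
    D ↦ B  (constrained at step 1)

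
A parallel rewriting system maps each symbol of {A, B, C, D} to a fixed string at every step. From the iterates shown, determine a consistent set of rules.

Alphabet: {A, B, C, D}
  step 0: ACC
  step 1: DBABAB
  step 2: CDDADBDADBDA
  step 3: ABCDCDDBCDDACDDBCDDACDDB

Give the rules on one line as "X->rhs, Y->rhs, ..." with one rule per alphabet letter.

  step 2 ⇒ step 3: CDDADBDADBDA ⇒ AB·CD·CD·DB·CD·DA·CD·DB·CD·DA·CD·DB
    A ↦ DB
    B ↦ DA
    C ↦ AB
    D ↦ CD

A->DB, B->DA, C->AB, D->CD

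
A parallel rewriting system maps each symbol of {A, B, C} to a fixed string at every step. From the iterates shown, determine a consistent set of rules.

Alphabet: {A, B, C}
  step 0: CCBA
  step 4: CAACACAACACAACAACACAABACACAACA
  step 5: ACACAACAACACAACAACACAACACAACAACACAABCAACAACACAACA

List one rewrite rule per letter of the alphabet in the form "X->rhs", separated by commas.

A->CA, B->AB, C->A

  step 4 ⇒ step 5: CAACACAACACAACAACACAABACACAACA ⇒ A·CA·CA·A·CA·A·CA·CA·A·CA·A·CA·CA·A·CA·CA·A·CA·A·CA·CA·AB·CA·A·CA·A·CA·CA·A·CA
    A ↦ CA
    B ↦ AB
    C ↦ A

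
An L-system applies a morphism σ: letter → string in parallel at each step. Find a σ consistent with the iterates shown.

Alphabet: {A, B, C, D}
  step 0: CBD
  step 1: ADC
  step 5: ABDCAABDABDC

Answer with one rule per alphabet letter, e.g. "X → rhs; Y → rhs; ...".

  step 0 ⇒ step 1: CBD ⇒ A·D·C
    B ↦ D
    C ↦ A
    D ↦ C
    A ↦ AB  (constrained at step 1)

A->AB, B->D, C->A, D->C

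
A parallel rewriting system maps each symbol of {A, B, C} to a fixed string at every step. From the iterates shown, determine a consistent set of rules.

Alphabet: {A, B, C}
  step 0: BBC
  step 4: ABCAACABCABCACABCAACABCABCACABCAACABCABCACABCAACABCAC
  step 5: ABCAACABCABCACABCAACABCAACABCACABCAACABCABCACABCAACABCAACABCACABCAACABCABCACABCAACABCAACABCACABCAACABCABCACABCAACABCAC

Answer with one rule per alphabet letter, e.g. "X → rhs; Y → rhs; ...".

A->ABC, B->A, C->AC

  step 4 ⇒ step 5: ABCAACABCABCACABCAACABCABCACABCAACABCABCACABCAACABCAC ⇒ ABC·A·AC·ABC·ABC·AC·ABC·A·AC·ABC·A·AC·ABC·AC·ABC·A·AC·ABC·ABC·AC·ABC·A·AC·ABC·A·AC·ABC·AC·ABC·A·AC·ABC·ABC·AC·ABC·A·AC·ABC·A·AC·ABC·AC·ABC·A·AC·ABC·ABC·AC·ABC·A·AC·ABC·AC
    A ↦ ABC
    B ↦ A
    C ↦ AC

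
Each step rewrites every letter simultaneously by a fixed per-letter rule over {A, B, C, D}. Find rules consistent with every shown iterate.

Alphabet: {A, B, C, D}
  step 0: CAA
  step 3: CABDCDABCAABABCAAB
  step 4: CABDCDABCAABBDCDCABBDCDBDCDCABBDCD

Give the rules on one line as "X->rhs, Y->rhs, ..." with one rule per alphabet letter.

A->B, B->DCD, C->CA, D->AB

  step 3 ⇒ step 4: CABDCDABCAABABCAAB ⇒ CA·B·DCD·AB·CA·AB·B·DCD·CA·B·B·DCD·B·DCD·CA·B·B·DCD
    A ↦ B
    B ↦ DCD
    C ↦ CA
    D ↦ AB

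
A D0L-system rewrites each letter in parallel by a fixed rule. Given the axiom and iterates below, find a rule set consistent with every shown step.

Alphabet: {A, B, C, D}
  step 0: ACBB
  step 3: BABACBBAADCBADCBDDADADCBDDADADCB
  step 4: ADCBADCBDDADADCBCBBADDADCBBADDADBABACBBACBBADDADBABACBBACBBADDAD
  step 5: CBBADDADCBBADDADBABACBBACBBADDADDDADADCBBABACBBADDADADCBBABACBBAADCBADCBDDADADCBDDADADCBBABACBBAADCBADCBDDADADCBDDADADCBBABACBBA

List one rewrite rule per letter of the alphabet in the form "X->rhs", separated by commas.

  step 4 ⇒ step 5: ADCBADCBDDADADCBCBBADDADCBBADDADBABACBBACBBADDADBABACBBACBBADDAD ⇒ CB·BA·DD·AD·CB·BA·DD·AD·BA·BA·CB·BA·CB·BA·DD·AD·DD·AD·AD·CB·BA·BA·CB·BA·DD·AD·AD·CB·BA·BA·CB·BA·AD·CB·AD·CB·DD·AD·AD·CB·DD·AD·AD·CB·BA·BA·CB·BA·AD·CB·AD·CB·DD·AD·AD·CB·DD·AD·AD·CB·BA·BA·CB·BA
    A ↦ CB
    B ↦ AD
    C ↦ DD
    D ↦ BA

A->CB, B->AD, C->DD, D->BA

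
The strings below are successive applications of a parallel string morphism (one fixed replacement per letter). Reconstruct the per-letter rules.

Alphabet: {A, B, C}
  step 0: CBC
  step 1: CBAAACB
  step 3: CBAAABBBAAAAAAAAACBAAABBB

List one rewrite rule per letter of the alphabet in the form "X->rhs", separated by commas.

  step 0 ⇒ step 1: CBC ⇒ CB·AAA·CB
    B ↦ AAA
    C ↦ CB
    A ↦ B  (constrained at step 1)

A->B, B->AAA, C->CB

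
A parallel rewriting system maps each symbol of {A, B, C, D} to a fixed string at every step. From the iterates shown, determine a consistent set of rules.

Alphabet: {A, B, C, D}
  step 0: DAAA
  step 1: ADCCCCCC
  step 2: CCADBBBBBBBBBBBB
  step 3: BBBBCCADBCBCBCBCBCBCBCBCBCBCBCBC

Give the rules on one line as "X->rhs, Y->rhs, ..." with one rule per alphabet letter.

A->CC, B->BC, C->BB, D->AD

  step 2 ⇒ step 3: CCADBBBBBBBBBBBB ⇒ BB·BB·CC·AD·BC·BC·BC·BC·BC·BC·BC·BC·BC·BC·BC·BC
    A ↦ CC
    B ↦ BC
    C ↦ BB
    D ↦ AD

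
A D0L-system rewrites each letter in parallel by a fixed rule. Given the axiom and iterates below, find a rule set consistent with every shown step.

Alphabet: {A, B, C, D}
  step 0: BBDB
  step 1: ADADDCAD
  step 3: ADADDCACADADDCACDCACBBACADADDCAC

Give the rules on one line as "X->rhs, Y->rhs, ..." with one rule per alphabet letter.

  step 0 ⇒ step 1: BBDB ⇒ AD·AD·DC·AD
    B ↦ AD
    D ↦ DC
    A ↦ BB  (constrained at step 1)
    C ↦ AC  (constrained at step 1)

A->BB, B->AD, C->AC, D->DC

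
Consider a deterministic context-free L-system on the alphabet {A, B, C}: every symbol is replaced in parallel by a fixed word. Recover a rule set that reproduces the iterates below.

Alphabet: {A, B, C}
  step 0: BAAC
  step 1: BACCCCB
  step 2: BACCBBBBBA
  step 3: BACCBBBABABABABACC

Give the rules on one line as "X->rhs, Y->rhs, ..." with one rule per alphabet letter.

  step 2 ⇒ step 3: BACCBBBBBA ⇒ BA·CC·B·B·BA·BA·BA·BA·BA·CC
    A ↦ CC
    B ↦ BA
    C ↦ B

A->CC, B->BA, C->B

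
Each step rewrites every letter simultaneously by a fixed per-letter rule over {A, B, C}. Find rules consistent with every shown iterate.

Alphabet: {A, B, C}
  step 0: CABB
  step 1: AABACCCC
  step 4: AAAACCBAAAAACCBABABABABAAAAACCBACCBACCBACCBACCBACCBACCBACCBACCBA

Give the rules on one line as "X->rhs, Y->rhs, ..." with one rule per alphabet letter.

  step 0 ⇒ step 1: CABB ⇒ AA·BA·CC·CC
    A ↦ BA
    B ↦ CC
    C ↦ AA

A->BA, B->CC, C->AA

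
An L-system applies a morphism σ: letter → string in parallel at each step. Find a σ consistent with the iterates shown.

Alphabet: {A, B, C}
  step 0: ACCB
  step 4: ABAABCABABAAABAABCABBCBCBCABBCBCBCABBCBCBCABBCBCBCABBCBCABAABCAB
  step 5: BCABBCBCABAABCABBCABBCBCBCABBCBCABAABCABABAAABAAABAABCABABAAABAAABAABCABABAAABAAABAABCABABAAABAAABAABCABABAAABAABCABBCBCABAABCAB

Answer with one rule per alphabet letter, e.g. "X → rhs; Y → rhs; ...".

A->BC, B->AB, C->AA

  step 4 ⇒ step 5: ABAABCABABAAABAABCABBCBCBCABBCBCBCABBCBCBCABBCBCBCABBCBCABAABCAB ⇒ BC·AB·BC·BC·AB·AA·BC·AB·BC·AB·BC·BC·BC·AB·BC·BC·AB·AA·BC·AB·AB·AA·AB·AA·AB·AA·BC·AB·AB·AA·AB·AA·AB·AA·BC·AB·AB·AA·AB·AA·AB·AA·BC·AB·AB·AA·AB·AA·AB·AA·BC·AB·AB·AA·AB·AA·BC·AB·BC·BC·AB·AA·BC·AB
    A ↦ BC
    B ↦ AB
    C ↦ AA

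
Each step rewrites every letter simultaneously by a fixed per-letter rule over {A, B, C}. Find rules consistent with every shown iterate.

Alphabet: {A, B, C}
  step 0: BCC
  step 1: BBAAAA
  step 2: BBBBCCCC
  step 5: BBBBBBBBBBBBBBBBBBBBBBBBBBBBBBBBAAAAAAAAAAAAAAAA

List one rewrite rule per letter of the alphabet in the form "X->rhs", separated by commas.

  step 1 ⇒ step 2: BBAAAA ⇒ BB·BB·C·C·C·C
    A ↦ C
    B ↦ BB
  step 0 ⇒ step 1: BCC ⇒ BB·AA·AA
    C ↦ AA

A->C, B->BB, C->AA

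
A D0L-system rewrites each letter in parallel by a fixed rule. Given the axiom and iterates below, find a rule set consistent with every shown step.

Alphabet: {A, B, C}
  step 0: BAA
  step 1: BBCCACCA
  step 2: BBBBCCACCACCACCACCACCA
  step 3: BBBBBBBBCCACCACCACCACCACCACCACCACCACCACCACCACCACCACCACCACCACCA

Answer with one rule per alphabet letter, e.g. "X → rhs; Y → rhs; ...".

A->CCA, B->BB, C->CCA

  step 2 ⇒ step 3: BBBBCCACCACCACCACCACCA ⇒ BB·BB·BB·BB·CCA·CCA·CCA·CCA·CCA·CCA·CCA·CCA·CCA·CCA·CCA·CCA·CCA·CCA·CCA·CCA·CCA·CCA
    A ↦ CCA
    B ↦ BB
    C ↦ CCA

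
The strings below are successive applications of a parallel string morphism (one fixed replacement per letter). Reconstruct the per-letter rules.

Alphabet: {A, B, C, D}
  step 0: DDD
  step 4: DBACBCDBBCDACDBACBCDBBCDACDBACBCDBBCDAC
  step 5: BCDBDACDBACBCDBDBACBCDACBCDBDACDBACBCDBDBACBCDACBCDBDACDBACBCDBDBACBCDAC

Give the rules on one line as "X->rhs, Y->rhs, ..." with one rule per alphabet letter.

  step 4 ⇒ step 5: DBACBCDBBCDACDBACBCDBBCDACDBACBCDBBCDAC ⇒ BC·DB·D·AC·DB·AC·BC·DB·DB·AC·BC·D·AC·BC·DB·D·AC·DB·AC·BC·DB·DB·AC·BC·D·AC·BC·DB·D·AC·DB·AC·BC·DB·DB·AC·BC·D·AC
    A ↦ D
    B ↦ DB
    C ↦ AC
    D ↦ BC

A->D, B->DB, C->AC, D->BC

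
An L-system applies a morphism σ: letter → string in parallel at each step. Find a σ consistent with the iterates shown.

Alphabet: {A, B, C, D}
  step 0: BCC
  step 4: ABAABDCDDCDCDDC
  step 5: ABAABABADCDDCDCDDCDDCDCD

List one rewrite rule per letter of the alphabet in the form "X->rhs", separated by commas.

A->AB, B->A, C->D, D->DC

  step 4 ⇒ step 5: ABAABDCDDCDCDDC ⇒ AB·A·AB·AB·A·DC·D·DC·DC·D·DC·D·DC·DC·D
    A ↦ AB
    B ↦ A
    C ↦ D
    D ↦ DC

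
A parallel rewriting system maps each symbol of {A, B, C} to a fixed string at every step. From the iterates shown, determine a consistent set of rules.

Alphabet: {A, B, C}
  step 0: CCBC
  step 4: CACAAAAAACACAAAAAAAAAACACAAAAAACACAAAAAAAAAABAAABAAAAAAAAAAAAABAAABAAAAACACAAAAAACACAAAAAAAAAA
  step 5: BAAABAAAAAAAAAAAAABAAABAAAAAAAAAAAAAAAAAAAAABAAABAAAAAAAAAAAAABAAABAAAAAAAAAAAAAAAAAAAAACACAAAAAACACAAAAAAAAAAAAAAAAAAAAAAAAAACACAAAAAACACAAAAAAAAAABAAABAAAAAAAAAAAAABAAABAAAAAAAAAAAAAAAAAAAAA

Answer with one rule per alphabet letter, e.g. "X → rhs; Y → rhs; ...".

A->AA, B->CAC, C->BA

  step 4 ⇒ step 5: CACAAAAAACACAAAAAAAAAACACAAAAAACACAAAAAAAAAABAAABAAAAAAAAAAAAABAAABAAAAACACAAAAAACACAAAAAAAAAA ⇒ BA·AA·BA·AA·AA·AA·AA·AA·AA·BA·AA·BA·AA·AA·AA·AA·AA·AA·AA·AA·AA·AA·BA·AA·BA·AA·AA·AA·AA·AA·AA·BA·AA·BA·AA·AA·AA·AA·AA·AA·AA·AA·AA·AA·CAC·AA·AA·AA·CAC·AA·AA·AA·AA·AA·AA·AA·AA·AA·AA·AA·AA·AA·CAC·AA·AA·AA·CAC·AA·AA·AA·AA·AA·BA·AA·BA·AA·AA·AA·AA·AA·AA·BA·AA·BA·AA·AA·AA·AA·AA·AA·AA·AA·AA·AA
    A ↦ AA
    B ↦ CAC
    C ↦ BA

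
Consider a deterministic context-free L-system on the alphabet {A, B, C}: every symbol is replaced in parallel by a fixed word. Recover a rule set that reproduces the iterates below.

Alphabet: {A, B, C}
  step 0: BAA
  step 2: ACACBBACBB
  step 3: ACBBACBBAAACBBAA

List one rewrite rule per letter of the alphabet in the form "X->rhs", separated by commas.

A->AC, B->A, C->BB

  step 2 ⇒ step 3: ACACBBACBB ⇒ AC·BB·AC·BB·A·A·AC·BB·A·A
    A ↦ AC
    B ↦ A
    C ↦ BB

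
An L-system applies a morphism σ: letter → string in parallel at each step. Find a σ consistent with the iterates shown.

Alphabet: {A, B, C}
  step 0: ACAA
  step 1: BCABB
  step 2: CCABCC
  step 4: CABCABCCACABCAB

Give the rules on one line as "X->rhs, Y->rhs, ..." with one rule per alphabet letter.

A->B, B->C, C->CA

  step 1 ⇒ step 2: BCABB ⇒ C·CA·B·C·C
    A ↦ B
    B ↦ C
    C ↦ CA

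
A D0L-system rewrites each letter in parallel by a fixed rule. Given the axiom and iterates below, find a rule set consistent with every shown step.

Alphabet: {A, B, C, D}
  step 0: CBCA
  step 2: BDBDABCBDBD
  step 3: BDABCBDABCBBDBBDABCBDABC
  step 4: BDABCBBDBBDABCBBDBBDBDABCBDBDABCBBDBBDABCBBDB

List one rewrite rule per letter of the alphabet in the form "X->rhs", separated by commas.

  step 3 ⇒ step 4: BDABCBDABCBBDBBDABCBDABC ⇒ BD·ABC·B·BD·B·BD·ABC·B·BD·B·BD·BD·ABC·BD·BD·ABC·B·BD·B·BD·ABC·B·BD·B
    A ↦ B
    B ↦ BD
    C ↦ B
    D ↦ ABC

A->B, B->BD, C->B, D->ABC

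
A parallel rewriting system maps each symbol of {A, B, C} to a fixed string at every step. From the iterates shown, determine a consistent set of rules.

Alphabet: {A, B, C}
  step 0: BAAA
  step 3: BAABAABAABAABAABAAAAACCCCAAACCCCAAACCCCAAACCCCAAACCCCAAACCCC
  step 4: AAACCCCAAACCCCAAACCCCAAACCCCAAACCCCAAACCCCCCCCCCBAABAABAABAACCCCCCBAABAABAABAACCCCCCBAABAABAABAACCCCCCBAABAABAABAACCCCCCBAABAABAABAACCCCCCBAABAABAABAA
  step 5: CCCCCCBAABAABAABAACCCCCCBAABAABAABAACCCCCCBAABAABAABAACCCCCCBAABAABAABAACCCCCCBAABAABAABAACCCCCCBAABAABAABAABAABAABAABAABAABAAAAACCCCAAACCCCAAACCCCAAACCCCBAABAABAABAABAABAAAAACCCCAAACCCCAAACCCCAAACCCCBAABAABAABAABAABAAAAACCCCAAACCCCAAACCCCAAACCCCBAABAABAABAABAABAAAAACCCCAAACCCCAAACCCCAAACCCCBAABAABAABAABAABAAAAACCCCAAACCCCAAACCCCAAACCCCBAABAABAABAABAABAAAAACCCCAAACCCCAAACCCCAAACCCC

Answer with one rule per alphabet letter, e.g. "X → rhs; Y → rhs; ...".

A->CC, B->AAA, C->BAA

  step 4 ⇒ step 5: AAACCCCAAACCCCAAACCCCAAACCCCAAACCCCAAACCCCCCCCCCBAABAABAABAACCCCCCBAABAABAABAACCCCCCBAABAABAABAACCCCCCBAABAABAABAACCCCCCBAABAABAABAACCCCCCBAABAABAABAA ⇒ CC·CC·CC·BAA·BAA·BAA·BAA·CC·CC·CC·BAA·BAA·BAA·BAA·CC·CC·CC·BAA·BAA·BAA·BAA·CC·CC·CC·BAA·BAA·BAA·BAA·CC·CC·CC·BAA·BAA·BAA·BAA·CC·CC·CC·BAA·BAA·BAA·BAA·BAA·BAA·BAA·BAA·BAA·BAA·AAA·CC·CC·AAA·CC·CC·AAA·CC·CC·AAA·CC·CC·BAA·BAA·BAA·BAA·BAA·BAA·AAA·CC·CC·AAA·CC·CC·AAA·CC·CC·AAA·CC·CC·BAA·BAA·BAA·BAA·BAA·BAA·AAA·CC·CC·AAA·CC·CC·AAA·CC·CC·AAA·CC·CC·BAA·BAA·BAA·BAA·BAA·BAA·AAA·CC·CC·AAA·CC·CC·AAA·CC·CC·AAA·CC·CC·BAA·BAA·BAA·BAA·BAA·BAA·AAA·CC·CC·AAA·CC·CC·AAA·CC·CC·AAA·CC·CC·BAA·BAA·BAA·BAA·BAA·BAA·AAA·CC·CC·AAA·CC·CC·AAA·CC·CC·AAA·CC·CC
    A ↦ CC
    B ↦ AAA
    C ↦ BAA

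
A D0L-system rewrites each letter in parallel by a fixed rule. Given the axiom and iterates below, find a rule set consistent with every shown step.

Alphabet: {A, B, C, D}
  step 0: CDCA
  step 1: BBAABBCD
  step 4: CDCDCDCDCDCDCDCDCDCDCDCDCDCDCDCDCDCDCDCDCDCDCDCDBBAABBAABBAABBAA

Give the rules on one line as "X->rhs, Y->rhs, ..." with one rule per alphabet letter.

  step 0 ⇒ step 1: CDCA ⇒ BB·AA·BB·CD
    A ↦ CD
    C ↦ BB
    D ↦ AA
    B ↦ CD  (constrained at step 1)

A->CD, B->CD, C->BB, D->AA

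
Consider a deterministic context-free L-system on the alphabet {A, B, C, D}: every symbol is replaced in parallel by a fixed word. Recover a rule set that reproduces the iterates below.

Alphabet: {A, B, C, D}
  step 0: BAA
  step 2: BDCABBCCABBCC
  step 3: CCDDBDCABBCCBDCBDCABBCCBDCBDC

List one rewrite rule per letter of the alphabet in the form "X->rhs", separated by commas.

  step 2 ⇒ step 3: BDCABBCCABBCC ⇒ C·CDD·BDC·ABB·C·C·BDC·BDC·ABB·C·C·BDC·BDC
    A ↦ ABB
    B ↦ C
    C ↦ BDC
    D ↦ CDD

A->ABB, B->C, C->BDC, D->CDD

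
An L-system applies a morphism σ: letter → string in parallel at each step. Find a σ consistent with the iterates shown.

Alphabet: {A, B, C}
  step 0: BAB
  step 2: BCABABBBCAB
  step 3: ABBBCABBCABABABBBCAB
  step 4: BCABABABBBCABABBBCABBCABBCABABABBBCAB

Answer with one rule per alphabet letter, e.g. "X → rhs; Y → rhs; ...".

  step 3 ⇒ step 4: ABBBCABBCABABABBBCAB ⇒ BC·AB·AB·AB·B·BC·AB·AB·B·BC·AB·BC·AB·BC·AB·AB·AB·B·BC·AB
    A ↦ BC
    B ↦ AB
    C ↦ B

A->BC, B->AB, C->B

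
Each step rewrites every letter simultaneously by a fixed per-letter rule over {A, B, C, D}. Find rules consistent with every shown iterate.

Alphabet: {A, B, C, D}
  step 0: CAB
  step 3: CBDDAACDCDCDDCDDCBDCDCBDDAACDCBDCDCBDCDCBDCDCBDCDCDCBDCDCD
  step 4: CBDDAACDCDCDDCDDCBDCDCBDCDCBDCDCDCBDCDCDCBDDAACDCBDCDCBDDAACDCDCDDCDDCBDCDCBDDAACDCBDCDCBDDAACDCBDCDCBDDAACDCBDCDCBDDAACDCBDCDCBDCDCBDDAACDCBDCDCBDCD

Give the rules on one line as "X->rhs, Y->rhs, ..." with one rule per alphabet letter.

A->CDD, B->DAA, C->CBD, D->CD

  step 3 ⇒ step 4: CBDDAACDCDCDDCDDCBDCDCBDDAACDCBDCDCBDCDCBDCDCBDCDCDCBDCDCD ⇒ CBD·DAA·CD·CD·CDD·CDD·CBD·CD·CBD·CD·CBD·CD·CD·CBD·CD·CD·CBD·DAA·CD·CBD·CD·CBD·DAA·CD·CD·CDD·CDD·CBD·CD·CBD·DAA·CD·CBD·CD·CBD·DAA·CD·CBD·CD·CBD·DAA·CD·CBD·CD·CBD·DAA·CD·CBD·CD·CBD·CD·CBD·DAA·CD·CBD·CD·CBD·CD
    A ↦ CDD
    B ↦ DAA
    C ↦ CBD
    D ↦ CD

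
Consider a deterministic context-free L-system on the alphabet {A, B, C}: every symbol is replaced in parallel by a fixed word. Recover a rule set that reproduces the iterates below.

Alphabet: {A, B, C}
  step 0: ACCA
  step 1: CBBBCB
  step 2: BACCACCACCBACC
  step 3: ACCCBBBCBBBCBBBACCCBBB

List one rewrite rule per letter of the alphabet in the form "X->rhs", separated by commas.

A->CB, B->ACC, C->B

  step 2 ⇒ step 3: BACCACCACCBACC ⇒ ACC·CB·B·B·CB·B·B·CB·B·B·ACC·CB·B·B
    A ↦ CB
    B ↦ ACC
    C ↦ B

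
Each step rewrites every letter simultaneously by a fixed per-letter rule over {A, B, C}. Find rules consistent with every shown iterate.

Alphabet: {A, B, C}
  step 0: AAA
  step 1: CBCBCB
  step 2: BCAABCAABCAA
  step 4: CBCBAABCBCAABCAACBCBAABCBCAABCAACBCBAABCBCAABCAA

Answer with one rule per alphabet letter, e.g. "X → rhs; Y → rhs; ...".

A->CB, B->AA, C->BC

  step 1 ⇒ step 2: CBCBCB ⇒ BC·AA·BC·AA·BC·AA
    B ↦ AA
    C ↦ BC
  step 0 ⇒ step 1: AAA ⇒ CB·CB·CB
    A ↦ CB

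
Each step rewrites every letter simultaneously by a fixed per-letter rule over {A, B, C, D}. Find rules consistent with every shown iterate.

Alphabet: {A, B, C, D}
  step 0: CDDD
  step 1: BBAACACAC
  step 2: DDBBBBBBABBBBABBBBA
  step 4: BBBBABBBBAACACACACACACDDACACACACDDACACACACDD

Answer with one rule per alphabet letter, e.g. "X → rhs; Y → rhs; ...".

A->BB, B->D, C->BBA, D->AC

  step 1 ⇒ step 2: BBAACACAC ⇒ D·D·BB·BB·BBA·BB·BBA·BB·BBA
    A ↦ BB
    B ↦ D
    C ↦ BBA
  step 0 ⇒ step 1: CDDD ⇒ BBA·AC·AC·AC
    D ↦ AC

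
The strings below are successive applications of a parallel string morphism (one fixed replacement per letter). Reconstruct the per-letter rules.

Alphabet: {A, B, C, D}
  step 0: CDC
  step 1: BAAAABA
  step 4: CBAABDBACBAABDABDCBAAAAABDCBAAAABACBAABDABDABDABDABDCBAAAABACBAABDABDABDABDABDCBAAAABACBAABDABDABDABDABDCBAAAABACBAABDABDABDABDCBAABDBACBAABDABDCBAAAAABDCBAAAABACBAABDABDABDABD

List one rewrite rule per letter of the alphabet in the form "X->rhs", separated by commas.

A->ABD, B->CBA, C->BA, D->AAA

  step 0 ⇒ step 1: CDC ⇒ BA·AAA·BA
    C ↦ BA
    D ↦ AAA
    A ↦ ABD  (constrained at step 1)
    B ↦ CBA  (constrained at step 1)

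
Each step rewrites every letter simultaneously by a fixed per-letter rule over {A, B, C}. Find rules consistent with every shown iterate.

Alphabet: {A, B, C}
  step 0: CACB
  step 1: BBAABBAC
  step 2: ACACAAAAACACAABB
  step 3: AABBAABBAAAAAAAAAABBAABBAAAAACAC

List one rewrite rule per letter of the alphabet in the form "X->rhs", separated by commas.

  step 2 ⇒ step 3: ACACAAAAACACAABB ⇒ AA·BB·AA·BB·AA·AA·AA·AA·AA·BB·AA·BB·AA·AA·AC·AC
    A ↦ AA
    B ↦ AC
    C ↦ BB

A->AA, B->AC, C->BB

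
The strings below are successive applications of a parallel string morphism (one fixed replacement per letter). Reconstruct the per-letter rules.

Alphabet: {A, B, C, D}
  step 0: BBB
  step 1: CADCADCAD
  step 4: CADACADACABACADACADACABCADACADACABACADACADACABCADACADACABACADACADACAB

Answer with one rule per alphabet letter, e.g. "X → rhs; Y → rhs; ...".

A->ACA, B->CAD, C->D, D->B

  step 0 ⇒ step 1: BBB ⇒ CAD·CAD·CAD
    B ↦ CAD
    A ↦ ACA  (constrained at step 1)
    C ↦ D  (constrained at step 1)
    D ↦ B  (constrained at step 1)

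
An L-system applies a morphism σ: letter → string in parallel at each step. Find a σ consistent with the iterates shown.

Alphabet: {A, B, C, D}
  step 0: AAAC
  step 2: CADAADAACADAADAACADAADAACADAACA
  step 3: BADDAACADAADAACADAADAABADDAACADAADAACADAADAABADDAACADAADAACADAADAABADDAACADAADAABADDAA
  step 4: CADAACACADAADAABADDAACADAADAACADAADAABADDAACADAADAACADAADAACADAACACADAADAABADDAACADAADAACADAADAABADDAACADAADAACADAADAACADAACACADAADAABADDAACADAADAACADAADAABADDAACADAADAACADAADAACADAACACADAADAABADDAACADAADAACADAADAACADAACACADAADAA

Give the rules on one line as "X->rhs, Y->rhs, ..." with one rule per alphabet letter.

A->DAA, B->CA, C->BAD, D->CA

  step 3 ⇒ step 4: BADDAACADAADAACADAADAABADDAACADAADAACADAADAABADDAACADAADAACADAADAABADDAACADAADAABADDAA ⇒ CA·DAA·CA·CA·DAA·DAA·BAD·DAA·CA·DAA·DAA·CA·DAA·DAA·BAD·DAA·CA·DAA·DAA·CA·DAA·DAA·CA·DAA·CA·CA·DAA·DAA·BAD·DAA·CA·DAA·DAA·CA·DAA·DAA·BAD·DAA·CA·DAA·DAA·CA·DAA·DAA·CA·DAA·CA·CA·DAA·DAA·BAD·DAA·CA·DAA·DAA·CA·DAA·DAA·BAD·DAA·CA·DAA·DAA·CA·DAA·DAA·CA·DAA·CA·CA·DAA·DAA·BAD·DAA·CA·DAA·DAA·CA·DAA·DAA·CA·DAA·CA·CA·DAA·DAA
    A ↦ DAA
    B ↦ CA
    C ↦ BAD
    D ↦ CA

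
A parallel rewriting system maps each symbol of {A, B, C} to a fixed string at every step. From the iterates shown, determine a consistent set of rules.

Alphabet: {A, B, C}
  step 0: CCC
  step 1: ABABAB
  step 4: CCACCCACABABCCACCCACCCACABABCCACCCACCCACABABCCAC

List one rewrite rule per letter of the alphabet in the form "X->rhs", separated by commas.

  step 0 ⇒ step 1: CCC ⇒ AB·AB·AB
    C ↦ AB
    A ↦ CC  (constrained at step 1)
    B ↦ AC  (constrained at step 1)

A->CC, B->AC, C->AB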